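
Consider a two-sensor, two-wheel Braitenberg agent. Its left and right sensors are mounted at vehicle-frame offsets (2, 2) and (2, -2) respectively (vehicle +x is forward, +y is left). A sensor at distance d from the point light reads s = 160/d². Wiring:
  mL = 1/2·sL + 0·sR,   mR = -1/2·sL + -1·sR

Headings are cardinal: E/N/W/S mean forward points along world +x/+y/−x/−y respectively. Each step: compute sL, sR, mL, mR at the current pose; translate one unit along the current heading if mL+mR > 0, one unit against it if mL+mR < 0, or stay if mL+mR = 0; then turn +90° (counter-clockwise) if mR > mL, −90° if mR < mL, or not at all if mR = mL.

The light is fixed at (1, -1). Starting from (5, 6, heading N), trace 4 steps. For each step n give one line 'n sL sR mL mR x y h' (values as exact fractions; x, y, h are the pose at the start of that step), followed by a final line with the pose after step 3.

n=0: pose=(5,6,N); sL=32/17, sR=160/117; mL=16/17, mR=-4592/1989; mL+mR=-160/117 → advance -1; mR−mL=-6464/1989 → turn -1·90°
n=1: pose=(5,5,E); sL=8/5, sR=40/13; mL=4/5, mR=-252/65; mL+mR=-40/13 → advance -1; mR−mL=-304/65 → turn -1·90°
n=2: pose=(4,5,S); sL=160/41, sR=160/17; mL=80/41, mR=-7920/697; mL+mR=-160/17 → advance -1; mR−mL=-9280/697 → turn -1·90°
n=3: pose=(4,6,W); sL=80/13, sR=80/41; mL=40/13, mR=-2680/533; mL+mR=-80/41 → advance -1; mR−mL=-4320/533 → turn -1·90°

0 32/17 160/117 16/17 -4592/1989 5 6 N
1 8/5 40/13 4/5 -252/65 5 5 E
2 160/41 160/17 80/41 -7920/697 4 5 S
3 80/13 80/41 40/13 -2680/533 4 6 W
final 5 6 N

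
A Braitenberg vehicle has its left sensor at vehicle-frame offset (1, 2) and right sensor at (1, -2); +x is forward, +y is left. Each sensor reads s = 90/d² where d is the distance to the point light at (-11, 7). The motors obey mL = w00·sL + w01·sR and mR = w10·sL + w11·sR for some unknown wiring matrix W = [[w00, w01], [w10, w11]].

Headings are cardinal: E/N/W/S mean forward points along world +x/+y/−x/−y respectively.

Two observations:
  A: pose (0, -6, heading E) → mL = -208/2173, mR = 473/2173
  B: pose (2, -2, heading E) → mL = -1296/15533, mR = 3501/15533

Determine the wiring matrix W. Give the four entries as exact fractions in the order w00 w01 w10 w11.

-1 1 1 -1/2

obs A: pose=(0,-6,E) → sL=18/53, sR=10/41, mL=-208/2173, mR=473/2173
obs B: pose=(2,-2,E) → sL=18/49, sR=90/317, mL=-1296/15533, mR=3501/15533
sensor matrix S = [[18/53, 10/41], [18/49, 90/317]]; det S = 230400/33753209
solve [mL_A; mL_B] = S·[w00; w01] and [mR_A; mR_B] = S·[w10; w11]:
  w00 = -1, w01 = 1, w10 = 1, w11 = -1/2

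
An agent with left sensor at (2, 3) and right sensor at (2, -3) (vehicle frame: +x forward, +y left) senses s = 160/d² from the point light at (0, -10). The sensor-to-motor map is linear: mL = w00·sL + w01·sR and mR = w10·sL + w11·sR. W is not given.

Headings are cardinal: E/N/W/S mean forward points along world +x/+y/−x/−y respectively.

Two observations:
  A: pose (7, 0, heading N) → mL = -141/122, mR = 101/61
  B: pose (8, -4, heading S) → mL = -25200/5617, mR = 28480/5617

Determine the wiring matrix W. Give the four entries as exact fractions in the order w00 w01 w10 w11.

obs A: pose=(7,0,N) → sL=1, sR=40/61, mL=-141/122, mR=101/61
obs B: pose=(8,-4,S) → sL=160/137, sR=160/41, mL=-25200/5617, mR=28480/5617
sensor matrix S = [[1, 40/61], [160/137, 160/41]]; det S = 1074720/342637
solve [mL_A; mL_B] = S·[w00; w01] and [mR_A; mR_B] = S·[w10; w11]:
  w00 = -1/2, w01 = -1, w10 = 1, w11 = 1

-1/2 -1 1 1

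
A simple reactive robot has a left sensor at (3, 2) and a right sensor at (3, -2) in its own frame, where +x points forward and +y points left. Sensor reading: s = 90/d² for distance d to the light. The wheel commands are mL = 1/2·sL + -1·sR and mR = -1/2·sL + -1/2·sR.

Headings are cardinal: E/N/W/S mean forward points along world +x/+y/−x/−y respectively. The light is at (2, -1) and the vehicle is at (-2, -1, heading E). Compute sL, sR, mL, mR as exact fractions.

left sensor world pos  = (1, 1); dL² = 5
right sensor world pos = (1, -3); dR² = 5
sL = 90/5 = 18
sR = 90/5 = 18
mL = 1/2·sL + -1·sR = -9
mR = -1/2·sL + -1/2·sR = -18

18 18 -9 -18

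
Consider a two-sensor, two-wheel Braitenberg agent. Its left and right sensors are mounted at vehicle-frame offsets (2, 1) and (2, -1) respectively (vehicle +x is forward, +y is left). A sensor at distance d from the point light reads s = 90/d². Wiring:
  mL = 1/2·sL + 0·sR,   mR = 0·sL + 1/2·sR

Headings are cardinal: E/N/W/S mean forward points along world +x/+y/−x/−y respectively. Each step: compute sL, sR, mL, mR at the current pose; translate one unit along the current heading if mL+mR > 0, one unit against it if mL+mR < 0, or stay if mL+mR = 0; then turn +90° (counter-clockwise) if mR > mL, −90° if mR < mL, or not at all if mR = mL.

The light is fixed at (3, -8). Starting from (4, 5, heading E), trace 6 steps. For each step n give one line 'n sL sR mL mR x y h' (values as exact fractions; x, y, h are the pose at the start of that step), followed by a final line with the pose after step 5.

n=0: pose=(4,5,E); sL=18/41, sR=10/17; mL=9/41, mR=5/17; mL+mR=358/697 → advance +1; mR−mL=52/697 → turn +1·90°
n=1: pose=(5,5,N); sL=45/113, sR=5/13; mL=45/226, mR=5/26; mL+mR=575/1469 → advance +1; mR−mL=-10/1469 → turn -1·90°
n=2: pose=(5,6,E); sL=90/241, sR=18/37; mL=45/241, mR=9/37; mL+mR=3834/8917 → advance +1; mR−mL=504/8917 → turn +1·90°
n=3: pose=(6,6,N); sL=9/26, sR=45/136; mL=9/52, mR=45/272; mL+mR=1197/3536 → advance +1; mR−mL=-27/3536 → turn -1·90°
n=4: pose=(6,7,E); sL=90/281, sR=90/221; mL=45/281, mR=45/221; mL+mR=22590/62101 → advance +1; mR−mL=2700/62101 → turn +1·90°
n=5: pose=(7,7,N); sL=45/149, sR=45/157; mL=45/298, mR=45/314; mL+mR=6885/23393 → advance +1; mR−mL=-180/23393 → turn -1·90°

0 18/41 10/17 9/41 5/17 4 5 E
1 45/113 5/13 45/226 5/26 5 5 N
2 90/241 18/37 45/241 9/37 5 6 E
3 9/26 45/136 9/52 45/272 6 6 N
4 90/281 90/221 45/281 45/221 6 7 E
5 45/149 45/157 45/298 45/314 7 7 N
final 7 8 E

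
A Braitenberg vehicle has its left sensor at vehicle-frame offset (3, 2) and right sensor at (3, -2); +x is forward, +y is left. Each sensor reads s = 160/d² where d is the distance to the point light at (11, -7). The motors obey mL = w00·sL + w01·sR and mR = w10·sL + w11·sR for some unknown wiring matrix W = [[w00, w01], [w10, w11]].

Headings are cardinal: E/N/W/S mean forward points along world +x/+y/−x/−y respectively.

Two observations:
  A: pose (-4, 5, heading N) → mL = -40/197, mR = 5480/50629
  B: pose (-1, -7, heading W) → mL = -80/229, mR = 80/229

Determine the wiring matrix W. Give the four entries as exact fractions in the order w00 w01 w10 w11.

0 -1/2 1 -1/2

obs A: pose=(-4,5,N) → sL=80/257, sR=80/197, mL=-40/197, mR=5480/50629
obs B: pose=(-1,-7,W) → sL=160/229, sR=160/229, mL=-80/229, mR=80/229
sensor matrix S = [[80/257, 80/197], [160/229, 160/229]]; det S = -768000/11594041
solve [mL_A; mL_B] = S·[w00; w01] and [mR_A; mR_B] = S·[w10; w11]:
  w00 = 0, w01 = -1/2, w10 = 1, w11 = -1/2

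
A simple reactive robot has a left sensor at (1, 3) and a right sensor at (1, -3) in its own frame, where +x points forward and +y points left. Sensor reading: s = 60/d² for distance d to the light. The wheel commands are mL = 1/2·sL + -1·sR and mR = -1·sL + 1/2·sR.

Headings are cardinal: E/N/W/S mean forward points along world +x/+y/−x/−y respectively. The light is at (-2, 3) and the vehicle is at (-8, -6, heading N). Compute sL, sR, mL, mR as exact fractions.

left sensor world pos  = (-11, -5); dL² = 145
right sensor world pos = (-5, -5); dR² = 73
sL = 60/145 = 12/29
sR = 60/73 = 60/73
mL = 1/2·sL + -1·sR = -1302/2117
mR = -1·sL + 1/2·sR = -6/2117

12/29 60/73 -1302/2117 -6/2117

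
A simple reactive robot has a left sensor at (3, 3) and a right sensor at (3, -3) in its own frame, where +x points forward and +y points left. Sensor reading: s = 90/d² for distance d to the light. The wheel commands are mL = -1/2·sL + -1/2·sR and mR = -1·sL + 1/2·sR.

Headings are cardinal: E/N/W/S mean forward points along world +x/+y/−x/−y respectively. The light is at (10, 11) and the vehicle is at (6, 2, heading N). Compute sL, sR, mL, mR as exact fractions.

18/17 90/37 -1098/629 99/629

left sensor world pos  = (3, 5); dL² = 85
right sensor world pos = (9, 5); dR² = 37
sL = 90/85 = 18/17
sR = 90/37 = 90/37
mL = -1/2·sL + -1/2·sR = -1098/629
mR = -1·sL + 1/2·sR = 99/629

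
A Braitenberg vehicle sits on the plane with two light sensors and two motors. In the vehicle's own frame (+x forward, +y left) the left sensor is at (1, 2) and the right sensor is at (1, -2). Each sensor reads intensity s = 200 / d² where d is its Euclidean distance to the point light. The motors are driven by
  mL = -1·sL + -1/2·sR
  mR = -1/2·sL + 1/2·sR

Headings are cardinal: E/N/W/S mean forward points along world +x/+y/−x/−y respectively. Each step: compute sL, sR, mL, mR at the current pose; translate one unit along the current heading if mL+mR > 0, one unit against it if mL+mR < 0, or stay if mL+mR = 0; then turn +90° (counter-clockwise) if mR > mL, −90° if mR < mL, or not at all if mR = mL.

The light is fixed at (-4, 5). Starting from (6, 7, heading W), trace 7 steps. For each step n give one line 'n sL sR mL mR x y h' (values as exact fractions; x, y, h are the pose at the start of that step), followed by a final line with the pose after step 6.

n=0: pose=(6,7,W); sL=200/81, sR=200/97; mL=-27500/7857, mR=-1600/7857; mL+mR=-100/27 → advance -1; mR−mL=25900/7857 → turn +1·90°
n=1: pose=(7,7,S); sL=20/17, sR=100/41; mL=-1670/697, mR=440/697; mL+mR=-30/17 → advance -1; mR−mL=2110/697 → turn +1·90°
n=2: pose=(7,8,E); sL=200/169, sR=40/29; mL=-9180/4901, mR=480/4901; mL+mR=-300/169 → advance -1; mR−mL=9660/4901 → turn +1·90°
n=3: pose=(6,8,N); sL=5/2, sR=5/4; mL=-25/8, mR=-5/8; mL+mR=-15/4 → advance -1; mR−mL=5/2 → turn +1·90°
n=4: pose=(6,7,W); sL=200/81, sR=200/97; mL=-27500/7857, mR=-1600/7857; mL+mR=-100/27 → advance -1; mR−mL=25900/7857 → turn +1·90°
n=5: pose=(7,7,S); sL=20/17, sR=100/41; mL=-1670/697, mR=440/697; mL+mR=-30/17 → advance -1; mR−mL=2110/697 → turn +1·90°
n=6: pose=(7,8,E); sL=200/169, sR=40/29; mL=-9180/4901, mR=480/4901; mL+mR=-300/169 → advance -1; mR−mL=9660/4901 → turn +1·90°

0 200/81 200/97 -27500/7857 -1600/7857 6 7 W
1 20/17 100/41 -1670/697 440/697 7 7 S
2 200/169 40/29 -9180/4901 480/4901 7 8 E
3 5/2 5/4 -25/8 -5/8 6 8 N
4 200/81 200/97 -27500/7857 -1600/7857 6 7 W
5 20/17 100/41 -1670/697 440/697 7 7 S
6 200/169 40/29 -9180/4901 480/4901 7 8 E
final 6 8 N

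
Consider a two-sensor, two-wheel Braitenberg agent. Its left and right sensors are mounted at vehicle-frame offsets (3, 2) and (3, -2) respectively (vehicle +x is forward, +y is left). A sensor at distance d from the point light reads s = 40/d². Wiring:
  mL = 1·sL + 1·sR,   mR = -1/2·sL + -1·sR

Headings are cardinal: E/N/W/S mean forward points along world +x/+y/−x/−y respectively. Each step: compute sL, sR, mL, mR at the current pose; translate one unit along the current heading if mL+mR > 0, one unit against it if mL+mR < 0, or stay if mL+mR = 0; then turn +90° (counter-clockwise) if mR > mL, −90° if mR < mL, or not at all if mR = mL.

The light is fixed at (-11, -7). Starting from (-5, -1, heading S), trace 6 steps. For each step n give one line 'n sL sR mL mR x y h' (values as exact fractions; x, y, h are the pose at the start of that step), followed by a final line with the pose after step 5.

n=0: pose=(-5,-1,S); sL=40/73, sR=8/5; mL=784/365, mR=-684/365; mL+mR=20/73 → advance +1; mR−mL=-1468/365 → turn -1·90°
n=1: pose=(-5,-2,W); sL=20/9, sR=20/29; mL=760/261, mR=-470/261; mL+mR=10/9 → advance +1; mR−mL=-410/87 → turn -1·90°
n=2: pose=(-6,-2,N); sL=40/73, sR=40/113; mL=7440/8249, mR=-5180/8249; mL+mR=20/73 → advance +1; mR−mL=-12620/8249 → turn -1·90°
n=3: pose=(-6,-1,E); sL=5/16, sR=1/2; mL=13/16, mR=-21/32; mL+mR=5/32 → advance +1; mR−mL=-47/32 → turn -1·90°
n=4: pose=(-5,-1,S); sL=40/73, sR=8/5; mL=784/365, mR=-684/365; mL+mR=20/73 → advance +1; mR−mL=-1468/365 → turn -1·90°
n=5: pose=(-5,-2,W); sL=20/9, sR=20/29; mL=760/261, mR=-470/261; mL+mR=10/9 → advance +1; mR−mL=-410/87 → turn -1·90°

0 40/73 8/5 784/365 -684/365 -5 -1 S
1 20/9 20/29 760/261 -470/261 -5 -2 W
2 40/73 40/113 7440/8249 -5180/8249 -6 -2 N
3 5/16 1/2 13/16 -21/32 -6 -1 E
4 40/73 8/5 784/365 -684/365 -5 -1 S
5 20/9 20/29 760/261 -470/261 -5 -2 W
final -6 -2 N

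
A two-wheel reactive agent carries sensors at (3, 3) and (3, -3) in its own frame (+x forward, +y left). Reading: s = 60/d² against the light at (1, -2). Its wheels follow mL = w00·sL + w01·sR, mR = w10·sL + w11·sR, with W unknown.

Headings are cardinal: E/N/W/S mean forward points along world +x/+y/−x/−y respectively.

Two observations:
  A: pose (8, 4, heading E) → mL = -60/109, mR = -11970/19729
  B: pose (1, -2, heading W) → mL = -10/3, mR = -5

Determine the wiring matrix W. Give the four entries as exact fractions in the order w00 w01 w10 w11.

0 -1 -1 -1/2

obs A: pose=(8,4,E) → sL=60/181, sR=60/109, mL=-60/109, mR=-11970/19729
obs B: pose=(1,-2,W) → sL=10/3, sR=10/3, mL=-10/3, mR=-5
sensor matrix S = [[60/181, 60/109], [10/3, 10/3]]; det S = -14400/19729
solve [mL_A; mL_B] = S·[w00; w01] and [mR_A; mR_B] = S·[w10; w11]:
  w00 = 0, w01 = -1, w10 = -1, w11 = -1/2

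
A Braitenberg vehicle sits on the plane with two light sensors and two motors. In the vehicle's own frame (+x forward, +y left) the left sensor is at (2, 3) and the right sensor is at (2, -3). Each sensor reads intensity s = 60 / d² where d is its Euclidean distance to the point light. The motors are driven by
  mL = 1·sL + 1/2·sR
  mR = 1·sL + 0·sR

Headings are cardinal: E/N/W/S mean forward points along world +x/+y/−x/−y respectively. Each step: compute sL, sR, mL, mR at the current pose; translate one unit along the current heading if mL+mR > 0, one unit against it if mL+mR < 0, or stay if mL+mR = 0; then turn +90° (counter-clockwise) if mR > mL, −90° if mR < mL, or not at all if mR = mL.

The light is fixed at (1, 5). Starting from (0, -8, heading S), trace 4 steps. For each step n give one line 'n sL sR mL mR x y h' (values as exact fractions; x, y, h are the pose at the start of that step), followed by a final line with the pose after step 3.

n=0: pose=(0,-8,S); sL=60/229, sR=60/241; mL=21330/55189, mR=60/229; mL+mR=35790/55189 → advance +1; mR−mL=-30/241 → turn -1·90°
n=1: pose=(0,-9,W); sL=30/149, sR=6/13; mL=837/1937, mR=30/149; mL+mR=1227/1937 → advance +1; mR−mL=-3/13 → turn -1·90°
n=2: pose=(-1,-9,N); sL=60/169, sR=12/29; mL=2754/4901, mR=60/169; mL+mR=4494/4901 → advance +1; mR−mL=-6/29 → turn -1·90°
n=3: pose=(-1,-8,E); sL=3/5, sR=15/64; mL=459/640, mR=3/5; mL+mR=843/640 → advance +1; mR−mL=-15/128 → turn -1·90°

0 60/229 60/241 21330/55189 60/229 0 -8 S
1 30/149 6/13 837/1937 30/149 0 -9 W
2 60/169 12/29 2754/4901 60/169 -1 -9 N
3 3/5 15/64 459/640 3/5 -1 -8 E
final 0 -8 S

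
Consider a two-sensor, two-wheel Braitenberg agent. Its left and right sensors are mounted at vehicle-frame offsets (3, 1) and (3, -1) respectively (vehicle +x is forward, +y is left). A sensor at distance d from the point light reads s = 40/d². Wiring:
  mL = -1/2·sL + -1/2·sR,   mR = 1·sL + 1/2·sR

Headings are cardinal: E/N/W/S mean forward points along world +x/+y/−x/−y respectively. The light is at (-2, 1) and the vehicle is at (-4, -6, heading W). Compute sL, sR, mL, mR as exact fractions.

40/89 40/61 -3000/5429 4220/5429

left sensor world pos  = (-7, -7); dL² = 89
right sensor world pos = (-7, -5); dR² = 61
sL = 40/89 = 40/89
sR = 40/61 = 40/61
mL = -1/2·sL + -1/2·sR = -3000/5429
mR = 1·sL + 1/2·sR = 4220/5429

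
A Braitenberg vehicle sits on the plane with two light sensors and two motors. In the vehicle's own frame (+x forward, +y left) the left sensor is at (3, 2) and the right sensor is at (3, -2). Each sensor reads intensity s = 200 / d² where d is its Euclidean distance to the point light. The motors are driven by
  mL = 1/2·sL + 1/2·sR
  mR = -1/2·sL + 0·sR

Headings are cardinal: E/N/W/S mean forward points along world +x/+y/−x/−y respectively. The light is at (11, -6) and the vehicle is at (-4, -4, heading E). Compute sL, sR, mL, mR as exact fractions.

left sensor world pos  = (-1, -2); dL² = 160
right sensor world pos = (-1, -6); dR² = 144
sL = 200/160 = 5/4
sR = 200/144 = 25/18
mL = 1/2·sL + 1/2·sR = 95/72
mR = -1/2·sL + 0·sR = -5/8

5/4 25/18 95/72 -5/8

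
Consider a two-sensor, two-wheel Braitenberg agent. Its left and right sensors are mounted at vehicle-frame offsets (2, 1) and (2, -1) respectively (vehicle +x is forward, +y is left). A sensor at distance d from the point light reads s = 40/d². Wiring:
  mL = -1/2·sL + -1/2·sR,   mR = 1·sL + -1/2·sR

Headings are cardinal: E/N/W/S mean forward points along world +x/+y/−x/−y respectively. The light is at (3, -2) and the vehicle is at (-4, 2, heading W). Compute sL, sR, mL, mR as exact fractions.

left sensor world pos  = (-6, 1); dL² = 90
right sensor world pos = (-6, 3); dR² = 106
sL = 40/90 = 4/9
sR = 40/106 = 20/53
mL = -1/2·sL + -1/2·sR = -196/477
mR = 1·sL + -1/2·sR = 122/477

4/9 20/53 -196/477 122/477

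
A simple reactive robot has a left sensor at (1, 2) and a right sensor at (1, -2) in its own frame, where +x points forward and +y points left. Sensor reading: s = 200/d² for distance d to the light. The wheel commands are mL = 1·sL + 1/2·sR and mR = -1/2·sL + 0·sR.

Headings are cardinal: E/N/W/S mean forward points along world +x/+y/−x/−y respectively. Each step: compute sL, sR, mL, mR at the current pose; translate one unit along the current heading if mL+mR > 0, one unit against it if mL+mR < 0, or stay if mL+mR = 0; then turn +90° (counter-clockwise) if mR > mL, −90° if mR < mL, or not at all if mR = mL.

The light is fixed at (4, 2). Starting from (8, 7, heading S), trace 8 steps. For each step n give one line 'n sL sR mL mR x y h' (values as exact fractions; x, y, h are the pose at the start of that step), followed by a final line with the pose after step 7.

n=0: pose=(8,7,S); sL=50/13, sR=10; mL=115/13, mR=-25/13; mL+mR=90/13 → advance +1; mR−mL=-140/13 → turn -1·90°
n=1: pose=(8,6,W); sL=200/13, sR=40/9; mL=2060/117, mR=-100/13; mL+mR=1160/117 → advance +1; mR−mL=-2960/117 → turn -1·90°
n=2: pose=(7,6,N); sL=100/13, sR=4; mL=126/13, mR=-50/13; mL+mR=76/13 → advance +1; mR−mL=-176/13 → turn -1·90°
n=3: pose=(7,7,E); sL=40/13, sR=8; mL=92/13, mR=-20/13; mL+mR=72/13 → advance +1; mR−mL=-112/13 → turn -1·90°
n=4: pose=(8,7,S); sL=50/13, sR=10; mL=115/13, mR=-25/13; mL+mR=90/13 → advance +1; mR−mL=-140/13 → turn -1·90°
n=5: pose=(8,6,W); sL=200/13, sR=40/9; mL=2060/117, mR=-100/13; mL+mR=1160/117 → advance +1; mR−mL=-2960/117 → turn -1·90°
n=6: pose=(7,6,N); sL=100/13, sR=4; mL=126/13, mR=-50/13; mL+mR=76/13 → advance +1; mR−mL=-176/13 → turn -1·90°
n=7: pose=(7,7,E); sL=40/13, sR=8; mL=92/13, mR=-20/13; mL+mR=72/13 → advance +1; mR−mL=-112/13 → turn -1·90°

0 50/13 10 115/13 -25/13 8 7 S
1 200/13 40/9 2060/117 -100/13 8 6 W
2 100/13 4 126/13 -50/13 7 6 N
3 40/13 8 92/13 -20/13 7 7 E
4 50/13 10 115/13 -25/13 8 7 S
5 200/13 40/9 2060/117 -100/13 8 6 W
6 100/13 4 126/13 -50/13 7 6 N
7 40/13 8 92/13 -20/13 7 7 E
final 8 7 S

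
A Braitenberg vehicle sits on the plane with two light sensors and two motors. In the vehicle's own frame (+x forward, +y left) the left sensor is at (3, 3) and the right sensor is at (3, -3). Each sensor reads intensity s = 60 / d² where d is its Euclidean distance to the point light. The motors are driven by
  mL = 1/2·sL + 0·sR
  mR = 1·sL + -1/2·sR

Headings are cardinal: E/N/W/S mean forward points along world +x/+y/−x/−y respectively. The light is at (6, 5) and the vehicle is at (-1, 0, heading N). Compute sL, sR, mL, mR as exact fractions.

left sensor world pos  = (-4, 3); dL² = 104
right sensor world pos = (2, 3); dR² = 20
sL = 60/104 = 15/26
sR = 60/20 = 3
mL = 1/2·sL + 0·sR = 15/52
mR = 1·sL + -1/2·sR = -12/13

15/26 3 15/52 -12/13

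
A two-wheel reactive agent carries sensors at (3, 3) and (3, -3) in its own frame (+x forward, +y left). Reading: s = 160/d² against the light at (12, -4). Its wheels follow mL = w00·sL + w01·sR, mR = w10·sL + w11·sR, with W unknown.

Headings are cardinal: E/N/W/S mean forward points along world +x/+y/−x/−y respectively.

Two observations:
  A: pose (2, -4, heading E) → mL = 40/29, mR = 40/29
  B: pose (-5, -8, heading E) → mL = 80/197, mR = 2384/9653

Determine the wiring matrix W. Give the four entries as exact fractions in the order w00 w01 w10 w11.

obs A: pose=(2,-4,E) → sL=80/29, sR=80/29, mL=40/29, mR=40/29
obs B: pose=(-5,-8,E) → sL=160/197, sR=32/49, mL=80/197, mR=2384/9653
sensor matrix S = [[80/29, 80/29], [160/197, 32/49]]; det S = -122880/279937
solve [mL_A; mL_B] = S·[w00; w01] and [mR_A; mR_B] = S·[w10; w11]:
  w00 = 1/2, w01 = 0, w10 = -1/2, w11 = 1

1/2 0 -1/2 1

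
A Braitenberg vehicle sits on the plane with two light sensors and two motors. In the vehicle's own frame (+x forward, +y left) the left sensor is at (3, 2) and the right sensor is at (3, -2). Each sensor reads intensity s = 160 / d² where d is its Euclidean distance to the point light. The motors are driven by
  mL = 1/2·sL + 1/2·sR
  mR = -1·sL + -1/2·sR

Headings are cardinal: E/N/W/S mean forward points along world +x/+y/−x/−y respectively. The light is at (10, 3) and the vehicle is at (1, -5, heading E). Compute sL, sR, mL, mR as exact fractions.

20/9 20/17 260/153 -430/153

left sensor world pos  = (4, -3); dL² = 72
right sensor world pos = (4, -7); dR² = 136
sL = 160/72 = 20/9
sR = 160/136 = 20/17
mL = 1/2·sL + 1/2·sR = 260/153
mR = -1·sL + -1/2·sR = -430/153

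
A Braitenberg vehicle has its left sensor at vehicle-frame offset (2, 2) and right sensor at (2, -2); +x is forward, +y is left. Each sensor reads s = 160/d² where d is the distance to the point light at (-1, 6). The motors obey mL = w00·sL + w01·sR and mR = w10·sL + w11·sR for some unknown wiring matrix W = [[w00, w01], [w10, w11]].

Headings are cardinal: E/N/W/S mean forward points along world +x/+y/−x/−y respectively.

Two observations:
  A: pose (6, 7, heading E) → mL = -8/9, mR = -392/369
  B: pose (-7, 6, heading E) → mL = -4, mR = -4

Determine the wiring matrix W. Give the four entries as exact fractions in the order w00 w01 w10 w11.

obs A: pose=(6,7,E) → sL=16/9, sR=80/41, mL=-8/9, mR=-392/369
obs B: pose=(-7,6,E) → sL=8, sR=8, mL=-4, mR=-4
sensor matrix S = [[16/9, 80/41], [8, 8]]; det S = -512/369
solve [mL_A; mL_B] = S·[w00; w01] and [mR_A; mR_B] = S·[w10; w11]:
  w00 = -1/2, w01 = 0, w10 = 1/2, w11 = -1

-1/2 0 1/2 -1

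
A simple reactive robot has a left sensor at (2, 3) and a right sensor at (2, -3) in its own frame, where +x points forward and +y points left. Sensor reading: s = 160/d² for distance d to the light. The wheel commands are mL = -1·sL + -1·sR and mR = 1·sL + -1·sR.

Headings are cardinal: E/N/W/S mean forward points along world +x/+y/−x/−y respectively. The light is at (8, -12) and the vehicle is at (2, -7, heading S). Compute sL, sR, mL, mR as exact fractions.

80/9 16/9 -32/3 64/9

left sensor world pos  = (5, -9); dL² = 18
right sensor world pos = (-1, -9); dR² = 90
sL = 160/18 = 80/9
sR = 160/90 = 16/9
mL = -1·sL + -1·sR = -32/3
mR = 1·sL + -1·sR = 64/9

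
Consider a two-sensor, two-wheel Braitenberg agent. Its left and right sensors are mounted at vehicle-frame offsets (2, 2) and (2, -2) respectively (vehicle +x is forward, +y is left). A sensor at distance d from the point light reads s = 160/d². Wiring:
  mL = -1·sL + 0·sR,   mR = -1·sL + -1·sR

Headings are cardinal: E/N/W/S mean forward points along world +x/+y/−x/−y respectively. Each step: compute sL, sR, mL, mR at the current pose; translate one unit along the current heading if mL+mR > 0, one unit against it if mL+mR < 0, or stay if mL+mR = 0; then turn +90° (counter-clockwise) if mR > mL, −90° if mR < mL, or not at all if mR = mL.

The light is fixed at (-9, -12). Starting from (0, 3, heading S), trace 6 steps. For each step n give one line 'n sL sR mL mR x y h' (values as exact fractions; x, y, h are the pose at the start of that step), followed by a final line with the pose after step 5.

n=0: pose=(0,3,S); sL=16/29, sR=80/109; mL=-16/29, mR=-4064/3161; mL+mR=-5808/3161 → advance -1; mR−mL=-80/109 → turn -1·90°
n=1: pose=(0,4,W); sL=32/49, sR=160/373; mL=-32/49, mR=-19776/18277; mL+mR=-31712/18277 → advance -1; mR−mL=-160/373 → turn -1·90°
n=2: pose=(1,4,N); sL=40/97, sR=40/117; mL=-40/97, mR=-8560/11349; mL+mR=-13240/11349 → advance -1; mR−mL=-40/117 → turn -1·90°
n=3: pose=(1,3,E); sL=160/433, sR=160/313; mL=-160/433, mR=-119360/135529; mL+mR=-169440/135529 → advance -1; mR−mL=-160/313 → turn -1·90°
n=4: pose=(0,3,S); sL=16/29, sR=80/109; mL=-16/29, mR=-4064/3161; mL+mR=-5808/3161 → advance -1; mR−mL=-80/109 → turn -1·90°
n=5: pose=(0,4,W); sL=32/49, sR=160/373; mL=-32/49, mR=-19776/18277; mL+mR=-31712/18277 → advance -1; mR−mL=-160/373 → turn -1·90°

0 16/29 80/109 -16/29 -4064/3161 0 3 S
1 32/49 160/373 -32/49 -19776/18277 0 4 W
2 40/97 40/117 -40/97 -8560/11349 1 4 N
3 160/433 160/313 -160/433 -119360/135529 1 3 E
4 16/29 80/109 -16/29 -4064/3161 0 3 S
5 32/49 160/373 -32/49 -19776/18277 0 4 W
final 1 4 N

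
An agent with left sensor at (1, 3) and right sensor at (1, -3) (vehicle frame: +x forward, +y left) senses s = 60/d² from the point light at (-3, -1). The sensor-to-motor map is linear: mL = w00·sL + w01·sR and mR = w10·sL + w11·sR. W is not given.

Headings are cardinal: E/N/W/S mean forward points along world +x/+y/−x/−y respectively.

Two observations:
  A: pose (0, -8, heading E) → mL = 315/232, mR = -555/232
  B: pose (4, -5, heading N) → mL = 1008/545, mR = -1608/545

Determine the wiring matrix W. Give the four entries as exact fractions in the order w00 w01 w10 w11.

obs A: pose=(0,-8,E) → sL=15/8, sR=15/29, mL=315/232, mR=-555/232
obs B: pose=(4,-5,N) → sL=12/5, sR=60/109, mL=1008/545, mR=-1608/545
sensor matrix S = [[15/8, 15/29], [12/5, 60/109]]; det S = -1323/6322
solve [mL_A; mL_B] = S·[w00; w01] and [mR_A; mR_B] = S·[w10; w11]:
  w00 = 1, w01 = -1, w10 = -1, w11 = -1

1 -1 -1 -1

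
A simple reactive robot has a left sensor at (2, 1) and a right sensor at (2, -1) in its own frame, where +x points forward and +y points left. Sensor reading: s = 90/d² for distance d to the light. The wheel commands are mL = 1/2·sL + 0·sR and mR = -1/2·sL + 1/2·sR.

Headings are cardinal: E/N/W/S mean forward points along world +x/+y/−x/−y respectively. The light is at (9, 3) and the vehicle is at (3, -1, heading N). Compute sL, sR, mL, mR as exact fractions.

90/53 90/29 45/53 1080/1537

left sensor world pos  = (2, 1); dL² = 53
right sensor world pos = (4, 1); dR² = 29
sL = 90/53 = 90/53
sR = 90/29 = 90/29
mL = 1/2·sL + 0·sR = 45/53
mR = -1/2·sL + 1/2·sR = 1080/1537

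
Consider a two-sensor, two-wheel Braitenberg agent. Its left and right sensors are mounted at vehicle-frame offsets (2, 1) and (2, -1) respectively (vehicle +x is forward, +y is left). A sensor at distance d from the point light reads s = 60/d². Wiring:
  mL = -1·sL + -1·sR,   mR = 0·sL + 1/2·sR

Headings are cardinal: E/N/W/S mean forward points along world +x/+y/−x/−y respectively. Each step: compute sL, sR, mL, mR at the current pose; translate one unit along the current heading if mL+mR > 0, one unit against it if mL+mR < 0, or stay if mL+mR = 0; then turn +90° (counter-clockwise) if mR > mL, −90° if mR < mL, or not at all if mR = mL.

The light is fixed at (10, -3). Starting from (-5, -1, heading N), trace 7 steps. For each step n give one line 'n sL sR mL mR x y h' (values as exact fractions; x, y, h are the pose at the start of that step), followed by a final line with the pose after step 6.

n=0: pose=(-5,-1,N); sL=15/68, sR=15/53; mL=-1815/3604, mR=15/106; mL+mR=-1305/3604 → advance -1; mR−mL=2325/3604 → turn +1·90°
n=1: pose=(-5,-2,W); sL=60/289, sR=60/293; mL=-34920/84677, mR=30/293; mL+mR=-26250/84677 → advance -1; mR−mL=43590/84677 → turn +1·90°
n=2: pose=(-4,-2,S); sL=6/17, sR=30/113; mL=-1188/1921, mR=15/113; mL+mR=-933/1921 → advance -1; mR−mL=1443/1921 → turn +1·90°
n=3: pose=(-4,-1,E); sL=20/51, sR=12/29; mL=-1192/1479, mR=6/29; mL+mR=-886/1479 → advance -1; mR−mL=1498/1479 → turn +1·90°
n=4: pose=(-5,-1,N); sL=15/68, sR=15/53; mL=-1815/3604, mR=15/106; mL+mR=-1305/3604 → advance -1; mR−mL=2325/3604 → turn +1·90°
n=5: pose=(-5,-2,W); sL=60/289, sR=60/293; mL=-34920/84677, mR=30/293; mL+mR=-26250/84677 → advance -1; mR−mL=43590/84677 → turn +1·90°
n=6: pose=(-4,-2,S); sL=6/17, sR=30/113; mL=-1188/1921, mR=15/113; mL+mR=-933/1921 → advance -1; mR−mL=1443/1921 → turn +1·90°

0 15/68 15/53 -1815/3604 15/106 -5 -1 N
1 60/289 60/293 -34920/84677 30/293 -5 -2 W
2 6/17 30/113 -1188/1921 15/113 -4 -2 S
3 20/51 12/29 -1192/1479 6/29 -4 -1 E
4 15/68 15/53 -1815/3604 15/106 -5 -1 N
5 60/289 60/293 -34920/84677 30/293 -5 -2 W
6 6/17 30/113 -1188/1921 15/113 -4 -2 S
final -4 -1 E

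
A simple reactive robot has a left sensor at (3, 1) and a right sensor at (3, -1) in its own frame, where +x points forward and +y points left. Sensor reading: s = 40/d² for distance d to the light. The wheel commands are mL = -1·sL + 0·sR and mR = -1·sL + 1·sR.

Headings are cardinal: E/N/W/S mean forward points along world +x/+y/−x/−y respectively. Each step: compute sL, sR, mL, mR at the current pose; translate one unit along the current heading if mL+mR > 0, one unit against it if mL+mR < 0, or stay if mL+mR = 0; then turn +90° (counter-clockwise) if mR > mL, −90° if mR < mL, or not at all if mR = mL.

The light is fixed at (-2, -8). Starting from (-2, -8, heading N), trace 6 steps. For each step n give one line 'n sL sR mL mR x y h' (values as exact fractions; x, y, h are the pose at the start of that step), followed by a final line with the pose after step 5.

0 4 4 -4 0 -2 -8 N
1 40/13 40/9 -40/13 160/117 -2 -9 W
2 2 5/2 -2 1/2 -1 -9 S
3 40/17 40/17 -40/17 0 -1 -8 E
4 4 4 -4 0 -2 -8 N
5 40/13 40/9 -40/13 160/117 -2 -9 W
final -1 -9 S

n=0: pose=(-2,-8,N); sL=4, sR=4; mL=-4, mR=0; mL+mR=-4 → advance -1; mR−mL=4 → turn +1·90°
n=1: pose=(-2,-9,W); sL=40/13, sR=40/9; mL=-40/13, mR=160/117; mL+mR=-200/117 → advance -1; mR−mL=40/9 → turn +1·90°
n=2: pose=(-1,-9,S); sL=2, sR=5/2; mL=-2, mR=1/2; mL+mR=-3/2 → advance -1; mR−mL=5/2 → turn +1·90°
n=3: pose=(-1,-8,E); sL=40/17, sR=40/17; mL=-40/17, mR=0; mL+mR=-40/17 → advance -1; mR−mL=40/17 → turn +1·90°
n=4: pose=(-2,-8,N); sL=4, sR=4; mL=-4, mR=0; mL+mR=-4 → advance -1; mR−mL=4 → turn +1·90°
n=5: pose=(-2,-9,W); sL=40/13, sR=40/9; mL=-40/13, mR=160/117; mL+mR=-200/117 → advance -1; mR−mL=40/9 → turn +1·90°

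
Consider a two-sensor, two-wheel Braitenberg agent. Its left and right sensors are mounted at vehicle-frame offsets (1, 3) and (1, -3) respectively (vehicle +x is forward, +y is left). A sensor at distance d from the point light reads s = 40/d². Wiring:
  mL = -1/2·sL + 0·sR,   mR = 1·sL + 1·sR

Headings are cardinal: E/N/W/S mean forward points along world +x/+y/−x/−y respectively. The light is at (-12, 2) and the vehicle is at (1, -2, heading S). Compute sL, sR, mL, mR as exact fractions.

40/281 8/25 -20/281 3248/7025

left sensor world pos  = (4, -3); dL² = 281
right sensor world pos = (-2, -3); dR² = 125
sL = 40/281 = 40/281
sR = 40/125 = 8/25
mL = -1/2·sL + 0·sR = -20/281
mR = 1·sL + 1·sR = 3248/7025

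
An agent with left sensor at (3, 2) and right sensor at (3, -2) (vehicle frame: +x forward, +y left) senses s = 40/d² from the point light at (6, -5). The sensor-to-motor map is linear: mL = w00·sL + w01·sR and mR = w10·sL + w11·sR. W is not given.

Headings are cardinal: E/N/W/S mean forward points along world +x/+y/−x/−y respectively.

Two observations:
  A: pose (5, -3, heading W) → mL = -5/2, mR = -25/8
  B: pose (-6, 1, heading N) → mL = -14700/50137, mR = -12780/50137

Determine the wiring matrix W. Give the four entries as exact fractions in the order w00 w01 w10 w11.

-1/2 -1 -1 -1/2

obs A: pose=(5,-3,W) → sL=5/2, sR=5/4, mL=-5/2, mR=-25/8
obs B: pose=(-6,1,N) → sL=40/277, sR=40/181, mL=-14700/50137, mR=-12780/50137
sensor matrix S = [[5/2, 5/4], [40/277, 40/181]]; det S = 18650/50137
solve [mL_A; mL_B] = S·[w00; w01] and [mR_A; mR_B] = S·[w10; w11]:
  w00 = -1/2, w01 = -1, w10 = -1, w11 = -1/2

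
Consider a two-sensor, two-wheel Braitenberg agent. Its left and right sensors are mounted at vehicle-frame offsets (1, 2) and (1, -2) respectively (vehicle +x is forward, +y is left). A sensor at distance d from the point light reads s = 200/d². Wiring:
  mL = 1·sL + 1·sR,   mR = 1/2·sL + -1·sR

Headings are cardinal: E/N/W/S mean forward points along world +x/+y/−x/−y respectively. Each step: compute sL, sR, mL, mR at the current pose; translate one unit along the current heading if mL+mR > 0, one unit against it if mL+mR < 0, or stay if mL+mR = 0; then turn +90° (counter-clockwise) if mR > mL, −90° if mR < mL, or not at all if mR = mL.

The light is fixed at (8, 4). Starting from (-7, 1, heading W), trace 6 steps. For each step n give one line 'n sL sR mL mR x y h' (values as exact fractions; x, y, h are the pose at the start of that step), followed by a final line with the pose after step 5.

0 200/281 200/257 107600/72217 -30500/72217 -7 1 W
1 25/41 1 66/41 -57/82 -8 1 N
2 8/9 200/241 3728/2169 -836/2169 -8 2 E
3 100/89 100/149 23800/13261 -1450/13261 -7 2 S
4 200/281 200/257 107600/72217 -30500/72217 -7 1 W
5 25/41 1 66/41 -57/82 -8 1 N
final -8 2 E

n=0: pose=(-7,1,W); sL=200/281, sR=200/257; mL=107600/72217, mR=-30500/72217; mL+mR=300/281 → advance +1; mR−mL=-138100/72217 → turn -1·90°
n=1: pose=(-8,1,N); sL=25/41, sR=1; mL=66/41, mR=-57/82; mL+mR=75/82 → advance +1; mR−mL=-189/82 → turn -1·90°
n=2: pose=(-8,2,E); sL=8/9, sR=200/241; mL=3728/2169, mR=-836/2169; mL+mR=4/3 → advance +1; mR−mL=-4564/2169 → turn -1·90°
n=3: pose=(-7,2,S); sL=100/89, sR=100/149; mL=23800/13261, mR=-1450/13261; mL+mR=150/89 → advance +1; mR−mL=-25250/13261 → turn -1·90°
n=4: pose=(-7,1,W); sL=200/281, sR=200/257; mL=107600/72217, mR=-30500/72217; mL+mR=300/281 → advance +1; mR−mL=-138100/72217 → turn -1·90°
n=5: pose=(-8,1,N); sL=25/41, sR=1; mL=66/41, mR=-57/82; mL+mR=75/82 → advance +1; mR−mL=-189/82 → turn -1·90°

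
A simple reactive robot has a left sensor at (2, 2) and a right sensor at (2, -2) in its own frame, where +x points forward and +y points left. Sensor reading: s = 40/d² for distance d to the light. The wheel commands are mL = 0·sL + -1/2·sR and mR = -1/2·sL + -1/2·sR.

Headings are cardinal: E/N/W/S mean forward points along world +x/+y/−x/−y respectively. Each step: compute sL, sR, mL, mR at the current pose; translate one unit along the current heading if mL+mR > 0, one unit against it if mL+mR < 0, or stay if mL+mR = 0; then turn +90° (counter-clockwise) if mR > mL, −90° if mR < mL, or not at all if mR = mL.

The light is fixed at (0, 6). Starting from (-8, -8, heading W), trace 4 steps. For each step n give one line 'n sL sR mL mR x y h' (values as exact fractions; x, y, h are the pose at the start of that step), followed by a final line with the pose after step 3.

0 10/89 10/61 -5/61 -750/5429 -8 -8 W
1 8/45 40/169 -20/169 -1576/7605 -7 -8 N
2 20/97 20/157 -10/157 -2540/15229 -7 -9 E
3 8/65 40/389 -20/389 -2856/25285 -8 -9 S
final -8 -8 W

n=0: pose=(-8,-8,W); sL=10/89, sR=10/61; mL=-5/61, mR=-750/5429; mL+mR=-1195/5429 → advance -1; mR−mL=-5/89 → turn -1·90°
n=1: pose=(-7,-8,N); sL=8/45, sR=40/169; mL=-20/169, mR=-1576/7605; mL+mR=-2476/7605 → advance -1; mR−mL=-4/45 → turn -1·90°
n=2: pose=(-7,-9,E); sL=20/97, sR=20/157; mL=-10/157, mR=-2540/15229; mL+mR=-3510/15229 → advance -1; mR−mL=-10/97 → turn -1·90°
n=3: pose=(-8,-9,S); sL=8/65, sR=40/389; mL=-20/389, mR=-2856/25285; mL+mR=-4156/25285 → advance -1; mR−mL=-4/65 → turn -1·90°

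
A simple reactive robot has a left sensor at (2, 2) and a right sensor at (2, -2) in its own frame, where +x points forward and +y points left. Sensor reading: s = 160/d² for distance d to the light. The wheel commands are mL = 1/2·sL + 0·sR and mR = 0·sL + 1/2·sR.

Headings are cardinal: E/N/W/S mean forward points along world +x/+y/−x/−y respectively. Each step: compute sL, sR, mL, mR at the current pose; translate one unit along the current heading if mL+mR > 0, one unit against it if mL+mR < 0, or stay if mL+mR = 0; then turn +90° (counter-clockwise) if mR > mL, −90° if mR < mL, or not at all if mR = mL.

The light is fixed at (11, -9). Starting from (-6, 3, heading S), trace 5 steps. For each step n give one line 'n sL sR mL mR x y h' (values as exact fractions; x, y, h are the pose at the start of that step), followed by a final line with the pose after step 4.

0 32/65 160/461 16/65 80/461 -6 3 S
1 80/221 16/53 40/221 8/53 -6 2 W
2 160/569 32/85 80/569 16/85 -7 2 N
3 8/25 40/149 4/25 20/149 -7 3 W
4 160/637 32/97 80/637 16/97 -8 3 N
final -8 4 W

n=0: pose=(-6,3,S); sL=32/65, sR=160/461; mL=16/65, mR=80/461; mL+mR=12576/29965 → advance +1; mR−mL=-2176/29965 → turn -1·90°
n=1: pose=(-6,2,W); sL=80/221, sR=16/53; mL=40/221, mR=8/53; mL+mR=3888/11713 → advance +1; mR−mL=-352/11713 → turn -1·90°
n=2: pose=(-7,2,N); sL=160/569, sR=32/85; mL=80/569, mR=16/85; mL+mR=15904/48365 → advance +1; mR−mL=2304/48365 → turn +1·90°
n=3: pose=(-7,3,W); sL=8/25, sR=40/149; mL=4/25, mR=20/149; mL+mR=1096/3725 → advance +1; mR−mL=-96/3725 → turn -1·90°
n=4: pose=(-8,3,N); sL=160/637, sR=32/97; mL=80/637, mR=16/97; mL+mR=17952/61789 → advance +1; mR−mL=2432/61789 → turn +1·90°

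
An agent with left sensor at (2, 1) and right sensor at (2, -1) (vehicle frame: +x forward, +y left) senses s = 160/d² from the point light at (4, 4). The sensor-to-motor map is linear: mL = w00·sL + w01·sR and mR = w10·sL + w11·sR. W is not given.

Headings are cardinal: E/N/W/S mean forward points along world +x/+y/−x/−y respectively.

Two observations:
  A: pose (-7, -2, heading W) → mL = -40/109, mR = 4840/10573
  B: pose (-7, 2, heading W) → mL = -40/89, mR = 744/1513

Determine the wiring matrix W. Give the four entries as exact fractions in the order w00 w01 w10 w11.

obs A: pose=(-7,-2,W) → sL=80/109, sR=80/97, mL=-40/109, mR=4840/10573
obs B: pose=(-7,2,W) → sL=80/89, sR=16/17, mL=-40/89, mR=744/1513
sensor matrix S = [[80/109, 80/97], [80/89, 16/17]]; det S = -808960/15996949
solve [mL_A; mL_B] = S·[w00; w01] and [mR_A; mR_B] = S·[w10; w11]:
  w00 = -1/2, w01 = 0, w10 = -1/2, w11 = 1

-1/2 0 -1/2 1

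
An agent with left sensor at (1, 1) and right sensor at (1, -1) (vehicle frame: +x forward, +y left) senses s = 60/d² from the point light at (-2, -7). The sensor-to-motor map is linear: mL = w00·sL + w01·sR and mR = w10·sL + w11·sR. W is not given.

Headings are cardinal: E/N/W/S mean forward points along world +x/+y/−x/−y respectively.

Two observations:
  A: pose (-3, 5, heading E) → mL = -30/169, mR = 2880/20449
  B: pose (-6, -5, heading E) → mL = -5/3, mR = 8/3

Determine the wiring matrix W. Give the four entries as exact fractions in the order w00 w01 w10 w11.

-1/2 0 -1 1

obs A: pose=(-3,5,E) → sL=60/169, sR=60/121, mL=-30/169, mR=2880/20449
obs B: pose=(-6,-5,E) → sL=10/3, sR=6, mL=-5/3, mR=8/3
sensor matrix S = [[60/169, 60/121], [10/3, 6]]; det S = 9760/20449
solve [mL_A; mL_B] = S·[w00; w01] and [mR_A; mR_B] = S·[w10; w11]:
  w00 = -1/2, w01 = 0, w10 = -1, w11 = 1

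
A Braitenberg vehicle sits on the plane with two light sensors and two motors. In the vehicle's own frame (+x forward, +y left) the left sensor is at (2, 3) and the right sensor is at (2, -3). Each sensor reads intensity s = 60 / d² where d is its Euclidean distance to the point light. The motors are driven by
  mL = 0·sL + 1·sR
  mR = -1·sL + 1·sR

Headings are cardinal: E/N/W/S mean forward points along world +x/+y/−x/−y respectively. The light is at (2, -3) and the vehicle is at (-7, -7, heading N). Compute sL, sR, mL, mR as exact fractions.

15/37 3/2 3/2 81/74

left sensor world pos  = (-10, -5); dL² = 148
right sensor world pos = (-4, -5); dR² = 40
sL = 60/148 = 15/37
sR = 60/40 = 3/2
mL = 0·sL + 1·sR = 3/2
mR = -1·sL + 1·sR = 81/74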